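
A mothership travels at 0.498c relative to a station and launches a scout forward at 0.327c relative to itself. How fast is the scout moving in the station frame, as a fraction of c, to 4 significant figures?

u ≈ 0.7095c

Compose boost 2: (0.327 + 0.498)/(1 + 0.327×0.498) = 0.8250/1.16285 = 0.7095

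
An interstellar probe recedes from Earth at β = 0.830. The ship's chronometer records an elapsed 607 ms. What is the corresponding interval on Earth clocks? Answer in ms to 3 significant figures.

Δt ≈ 1090 ms

γ = 1/√(1 − 0.830²) = 1.7929
Time dilation: Δt = γτ₀ = 1.7929 × 607 ms = 1090 ms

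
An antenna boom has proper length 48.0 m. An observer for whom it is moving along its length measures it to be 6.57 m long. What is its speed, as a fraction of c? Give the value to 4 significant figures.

γ = L₀/L = 48.0/6.57 = 7.30594
β = √(1 − 1/γ²) = 0.9906

β ≈ 0.9906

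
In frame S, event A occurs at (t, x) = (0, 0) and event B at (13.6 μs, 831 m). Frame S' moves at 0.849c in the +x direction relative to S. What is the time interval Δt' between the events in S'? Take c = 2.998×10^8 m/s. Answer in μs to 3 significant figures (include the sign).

Δt' ≈ 21.3 μs

γ = 1/√(1 − 0.849²) = 1.8925
Δt' = γ(Δt − vΔx/c²) = 1.8925 × (13.6 μs − 0.849×831 m / (2.998×10^8 m/s))
= 1.8925 × (11.247 μs) = 21.3 μs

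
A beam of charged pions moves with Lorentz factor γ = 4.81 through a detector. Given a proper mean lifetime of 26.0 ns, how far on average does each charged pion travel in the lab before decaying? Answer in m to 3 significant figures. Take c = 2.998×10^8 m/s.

β = √(1 − 1/γ²) = √(1 − 1/4.81²) = 0.97815
Dilated lifetime: Δt = γτ₀ = 4.81 × 26.0 ns = 125.06 ns
d = vΔt = 0.97815c × 125.06 ns = 2.9325×10^8 m/s × 1.2506×10^-7 s = 36.7 m

d ≈ 36.7 m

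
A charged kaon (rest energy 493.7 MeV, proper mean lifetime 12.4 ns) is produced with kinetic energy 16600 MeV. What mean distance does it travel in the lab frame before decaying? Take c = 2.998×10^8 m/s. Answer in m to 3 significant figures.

d ≈ 129 m

γ = 1 + K/(m₀c²) = 1 + 16600/493.7 = 34.624
β = √(1 − 1/γ²) = 0.99958
Dilated lifetime: γτ₀ = 34.624 × 12.4 ns = 429.33 ns
d = βc·γτ₀ = 0.99958 × (2.998×10^8 m/s) × 4.2933×10^-7 s = 129 m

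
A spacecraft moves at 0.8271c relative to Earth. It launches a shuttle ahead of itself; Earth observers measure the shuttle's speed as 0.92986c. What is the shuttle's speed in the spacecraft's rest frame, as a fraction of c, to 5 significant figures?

u' ≈ 0.44502c

Inverse velocity addition: u' = (u − v)/(1 − uv/c²)
= (0.92986 − 0.8271)/(1 − 0.92986×0.8271) = 0.10276/0.2309128 = 0.44502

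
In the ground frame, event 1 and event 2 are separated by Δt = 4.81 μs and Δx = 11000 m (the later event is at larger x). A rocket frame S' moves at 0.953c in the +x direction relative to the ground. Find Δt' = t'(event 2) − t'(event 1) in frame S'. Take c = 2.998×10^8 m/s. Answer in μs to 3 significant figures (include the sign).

γ = 1/√(1 − 0.953²) = 3.3007
Δt' = γ(Δt − vΔx/c²) = 3.3007 × (4.81 μs − 0.953×11000 m / (2.998×10^8 m/s))
= 3.3007 × (-30.157 μs) = -99.5 μs

Δt' ≈ -99.5 μs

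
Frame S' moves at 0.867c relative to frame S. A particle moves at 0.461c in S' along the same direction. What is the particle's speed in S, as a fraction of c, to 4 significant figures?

u ≈ 0.9488c

Relativistic velocity addition: u = (u' + v)/(1 + u'v/c²)
= (0.461 + 0.867)/(1 + 0.461×0.867) = 1.328/1.39969 = 0.9488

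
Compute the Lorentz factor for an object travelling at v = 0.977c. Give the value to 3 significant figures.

γ ≈ 4.69

γ = 1/√(1 − β²) = 1/√(1 − 0.977²) = 1/√(0.045471) = 4.69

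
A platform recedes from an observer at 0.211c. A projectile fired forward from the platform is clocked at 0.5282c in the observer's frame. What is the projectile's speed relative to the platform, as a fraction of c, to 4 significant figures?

Inverse velocity addition: u' = (u − v)/(1 − uv/c²)
= (0.5282 − 0.211)/(1 − 0.5282×0.211) = 0.3172/0.888550 = 0.3570

u' ≈ 0.3570c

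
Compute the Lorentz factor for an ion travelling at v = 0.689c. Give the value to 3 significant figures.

γ = 1/√(1 − β²) = 1/√(1 − 0.689²) = 1/√(0.52528) = 1.38

γ ≈ 1.38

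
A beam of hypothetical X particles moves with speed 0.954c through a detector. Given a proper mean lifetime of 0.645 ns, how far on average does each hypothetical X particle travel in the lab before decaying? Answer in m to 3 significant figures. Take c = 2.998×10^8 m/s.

d ≈ 0.615 m

γ = 1/√(1 − 0.954²) = 3.3355
Dilated lifetime: Δt = γτ₀ = 3.3355 × 0.645 ns = 2.1514 ns
d = vΔt = 0.954c × 2.1514 ns = 2.8601×10^8 m/s × 2.1514×10^-9 s = 0.615 m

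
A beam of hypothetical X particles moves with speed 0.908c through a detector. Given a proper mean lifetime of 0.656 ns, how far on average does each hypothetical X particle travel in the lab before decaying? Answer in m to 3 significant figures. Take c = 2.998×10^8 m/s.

d ≈ 0.426 m

γ = 1/√(1 − 0.908²) = 2.3868
Dilated lifetime: Δt = γτ₀ = 2.3868 × 0.656 ns = 1.5657 ns
d = vΔt = 0.908c × 1.5657 ns = 2.7222×10^8 m/s × 1.5657×10^-9 s = 0.426 m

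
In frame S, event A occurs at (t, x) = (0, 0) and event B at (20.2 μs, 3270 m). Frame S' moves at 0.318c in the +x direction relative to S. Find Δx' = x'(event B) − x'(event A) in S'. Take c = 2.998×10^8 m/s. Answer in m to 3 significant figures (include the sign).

Δx' ≈ 1420 m

γ = 1/√(1 − 0.318²) = 1.0548
Δx' = γ(Δx − vΔt) = 1.0548 × (3270 m − 0.318×(2.998×10^8 m/s)×20.2×10^-6 s)
= 1.0548 × (1344.2 m) = 1420 m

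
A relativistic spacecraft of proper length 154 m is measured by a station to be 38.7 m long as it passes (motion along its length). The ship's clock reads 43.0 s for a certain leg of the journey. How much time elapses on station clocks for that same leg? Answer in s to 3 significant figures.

Length contraction ⇒ γ = L₀/L = 154/38.7 = 3.9793
Time dilation: Δt = γτ₀ = 3.9793 × 43.0 s = 171 s

Δt ≈ 171 s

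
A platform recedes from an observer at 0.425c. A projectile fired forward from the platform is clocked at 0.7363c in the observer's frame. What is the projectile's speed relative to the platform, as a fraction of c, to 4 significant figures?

Inverse velocity addition: u' = (u − v)/(1 − uv/c²)
= (0.7363 − 0.425)/(1 − 0.7363×0.425) = 0.3113/0.687072 = 0.4531

u' ≈ 0.4531c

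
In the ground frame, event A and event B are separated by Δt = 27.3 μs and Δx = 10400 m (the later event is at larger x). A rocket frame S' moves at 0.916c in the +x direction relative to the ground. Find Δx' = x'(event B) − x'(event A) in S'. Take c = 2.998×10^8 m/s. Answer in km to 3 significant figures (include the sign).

Δx' ≈ 7.24 km

γ = 1/√(1 − 0.916²) = 2.4927
Δx' = γ(Δx − vΔt) = 2.4927 × (10400 m − 0.916×(2.998×10^8 m/s)×27.3×10^-6 s)
= 2.4927 × (2903.0 m) = 7.24 km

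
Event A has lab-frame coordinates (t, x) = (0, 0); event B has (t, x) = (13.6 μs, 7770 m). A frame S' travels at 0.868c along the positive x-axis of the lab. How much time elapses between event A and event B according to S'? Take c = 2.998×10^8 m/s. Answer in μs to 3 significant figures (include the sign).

γ = 1/√(1 − 0.868²) = 2.0138
Δt' = γ(Δt − vΔx/c²) = 2.0138 × (13.6 μs − 0.868×7770 m / (2.998×10^8 m/s))
= 2.0138 × (-8.8962 μs) = -17.9 μs

Δt' ≈ -17.9 μs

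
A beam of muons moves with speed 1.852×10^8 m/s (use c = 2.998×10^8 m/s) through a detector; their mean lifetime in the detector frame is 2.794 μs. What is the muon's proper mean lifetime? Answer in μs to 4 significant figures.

β = v/c = 1.852×10^8 / 2.998×10^8 = 0.617745
γ = 1/√(1 − 0.617745²) = 1.27165
Proper time: τ₀ = Δt/γ = 2.794/1.27165 = 2.197 μs

τ₀ ≈ 2.197 μs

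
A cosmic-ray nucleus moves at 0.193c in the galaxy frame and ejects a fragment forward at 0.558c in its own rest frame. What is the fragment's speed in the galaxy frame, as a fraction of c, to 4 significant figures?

Compose boost 2: (0.558 + 0.193)/(1 + 0.558×0.193) = 0.7510/1.10769 = 0.6780

u ≈ 0.6780c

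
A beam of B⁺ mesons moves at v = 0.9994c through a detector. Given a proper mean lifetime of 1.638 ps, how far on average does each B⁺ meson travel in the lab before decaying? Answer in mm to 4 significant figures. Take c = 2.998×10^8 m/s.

d ≈ 14.17 mm

γ = 1/√(1 − 0.9994²) = 28.8718
Dilated lifetime: Δt = γτ₀ = 28.8718 × 1.638 ps = 47.2921 ps
d = vΔt = 0.9994c × 47.2921 ps = 2.99620×10^8 m/s × 4.72921×10^-11 s = 14.17 mm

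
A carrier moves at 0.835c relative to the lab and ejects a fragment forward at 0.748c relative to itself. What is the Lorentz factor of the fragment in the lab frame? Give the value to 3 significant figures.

u_lab = (0.748 + 0.835)/(1 + 0.748×0.835) = 1.583/1.62458 = 0.974406
γ = 1/√(1 − 0.974406²) = 4.45

γ ≈ 4.45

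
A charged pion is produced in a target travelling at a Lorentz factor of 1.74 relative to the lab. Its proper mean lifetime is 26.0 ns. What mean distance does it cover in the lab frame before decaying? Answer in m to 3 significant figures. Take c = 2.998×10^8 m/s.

β = √(1 − 1/γ²) = √(1 − 1/1.74²) = 0.81836
Dilated lifetime: Δt = γτ₀ = 1.74 × 26.0 ns = 45.240 ns
d = vΔt = 0.81836c × 45.240 ns = 2.4534×10^8 m/s × 4.5240×10^-8 s = 11.1 m

d ≈ 11.1 m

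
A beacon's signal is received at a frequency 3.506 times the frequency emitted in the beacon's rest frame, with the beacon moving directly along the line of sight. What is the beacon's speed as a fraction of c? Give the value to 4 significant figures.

β ≈ 0.8495

f_obs/f_src = √((1+β)/(1−β)) = 3.506  ⇒  (1+β)/(1−β) = 12.2920
β = |1 − D²|/(1 + D²) = |1 − 12.2920|/(1 + 12.2920) = 0.8495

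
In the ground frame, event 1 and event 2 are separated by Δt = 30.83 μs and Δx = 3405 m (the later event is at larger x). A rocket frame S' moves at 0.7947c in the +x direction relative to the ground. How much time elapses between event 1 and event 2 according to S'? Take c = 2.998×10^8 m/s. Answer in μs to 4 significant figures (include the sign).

Δt' ≈ 35.92 μs

γ = 1/√(1 − 0.7947²) = 1.64744
Δt' = γ(Δt − vΔx/c²) = 1.64744 × (30.83 μs − 0.7947×3405 m / (2.998×10^8 m/s))
= 1.64744 × (21.8041 μs) = 35.92 μs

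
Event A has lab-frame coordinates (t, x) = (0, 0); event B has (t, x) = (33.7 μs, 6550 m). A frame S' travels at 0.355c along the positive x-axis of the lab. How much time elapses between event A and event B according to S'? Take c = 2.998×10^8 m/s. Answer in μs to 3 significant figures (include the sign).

Δt' ≈ 27.8 μs

γ = 1/√(1 − 0.355²) = 1.0697
Δt' = γ(Δt − vΔx/c²) = 1.0697 × (33.7 μs − 0.355×6550 m / (2.998×10^8 m/s))
= 1.0697 × (25.944 μs) = 27.8 μs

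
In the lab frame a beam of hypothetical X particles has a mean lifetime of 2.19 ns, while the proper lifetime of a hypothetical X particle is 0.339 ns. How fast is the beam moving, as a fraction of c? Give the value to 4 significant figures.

γ = Δt/τ₀ = 2.19/0.339 = 6.46018
β = √(1 − 1/γ²) = √(1 − 1/6.46018²) = 0.9879

β ≈ 0.9879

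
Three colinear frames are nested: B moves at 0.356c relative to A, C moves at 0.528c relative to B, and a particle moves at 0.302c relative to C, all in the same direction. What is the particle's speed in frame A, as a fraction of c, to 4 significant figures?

u ≈ 0.8542c

Compose boost 2: (0.528 + 0.356)/(1 + 0.528×0.356) = 0.8840/1.18797 = 0.744128
Compose boost 3: (0.302 + 0.744128)/(1 + 0.302×0.744128) = 1.04613/1.22473 = 0.8542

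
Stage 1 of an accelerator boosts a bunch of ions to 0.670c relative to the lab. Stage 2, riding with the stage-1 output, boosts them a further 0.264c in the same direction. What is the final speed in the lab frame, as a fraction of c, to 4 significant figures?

u ≈ 0.7936c

Compose boost 2: (0.264 + 0.670)/(1 + 0.264×0.670) = 0.9340/1.17688 = 0.7936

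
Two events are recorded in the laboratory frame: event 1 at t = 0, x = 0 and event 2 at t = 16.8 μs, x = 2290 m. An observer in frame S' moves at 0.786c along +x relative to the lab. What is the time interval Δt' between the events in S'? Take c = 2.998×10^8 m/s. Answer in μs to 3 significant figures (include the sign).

γ = 1/√(1 − 0.786²) = 1.6175
Δt' = γ(Δt − vΔx/c²) = 1.6175 × (16.8 μs − 0.786×2290 m / (2.998×10^8 m/s))
= 1.6175 × (10.796 μs) = 17.5 μs

Δt' ≈ 17.5 μs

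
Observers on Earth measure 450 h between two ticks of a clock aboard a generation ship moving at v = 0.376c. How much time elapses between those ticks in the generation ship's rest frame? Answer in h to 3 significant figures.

γ = 1/√(1 − 0.376²) = 1.0792
Proper time: τ₀ = Δt/γ = 450/1.0792 = 417 h

τ₀ ≈ 417 h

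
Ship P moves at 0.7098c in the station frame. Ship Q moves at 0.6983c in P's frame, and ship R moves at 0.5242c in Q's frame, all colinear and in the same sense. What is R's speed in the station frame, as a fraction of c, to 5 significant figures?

Compose boost 2: (0.6983 + 0.7098)/(1 + 0.6983×0.7098) = 1.4081/1.495653 = 0.9414615
Compose boost 3: (0.5242 + 0.9414615)/(1 + 0.5242×0.9414615) = 1.465661/1.493514 = 0.98135

u ≈ 0.98135c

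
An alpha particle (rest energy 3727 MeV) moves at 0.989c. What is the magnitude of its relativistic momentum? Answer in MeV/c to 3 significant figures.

p ≈ 24900 MeV/c

γ = 1/√(1 − 0.989²) = 6.7606
p = γβm₀c = 6.7606 × 0.989 × 3727 MeV/c = 24900 MeV/c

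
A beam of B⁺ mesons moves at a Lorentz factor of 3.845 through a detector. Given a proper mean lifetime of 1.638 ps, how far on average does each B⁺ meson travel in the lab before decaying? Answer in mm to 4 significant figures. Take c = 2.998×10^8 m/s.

β = √(1 − 1/γ²) = √(1 − 1/3.845²) = 0.965588
Dilated lifetime: Δt = γτ₀ = 3.845 × 1.638 ps = 6.29811 ps
d = vΔt = 0.965588c × 6.29811 ps = 2.89483×10^8 m/s × 6.29811×10^-12 s = 1.823 mm

d ≈ 1.823 mm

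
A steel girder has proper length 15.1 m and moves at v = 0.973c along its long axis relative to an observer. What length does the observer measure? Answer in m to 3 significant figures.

L ≈ 3.49 m

γ = 1/√(1 − 0.973²) = 4.3327
Length contraction: L = L₀/γ = 15.1/4.3327 = 3.49 m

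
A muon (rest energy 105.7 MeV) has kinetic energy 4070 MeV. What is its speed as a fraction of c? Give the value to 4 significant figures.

γ = 1 + K/(m₀c²) = 1 + 4070/105.7 = 39.5052
β = √(1 − 1/γ²) = 0.9997

β ≈ 0.9997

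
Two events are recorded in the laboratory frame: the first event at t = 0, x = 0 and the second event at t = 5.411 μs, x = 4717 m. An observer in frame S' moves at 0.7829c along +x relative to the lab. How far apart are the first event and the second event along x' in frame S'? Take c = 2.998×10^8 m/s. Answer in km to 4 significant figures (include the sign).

γ = 1/√(1 − 0.7829²) = 1.60734
Δx' = γ(Δx − vΔt) = 1.60734 × (4717 m − 0.7829×(2.998×10^8 m/s)×5.411×10^-6 s)
= 1.60734 × (3446.97 m) = 5.540 km

Δx' ≈ 5.540 km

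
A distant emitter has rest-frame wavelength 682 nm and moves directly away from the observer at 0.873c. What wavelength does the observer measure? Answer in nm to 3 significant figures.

Relativistic Doppler: λ_obs = λ_src √((1+β)/(1−β))
= 682 × √(1.8730/0.12700) = 682 × 3.8403 = 2620 nm

λ_obs ≈ 2620 nm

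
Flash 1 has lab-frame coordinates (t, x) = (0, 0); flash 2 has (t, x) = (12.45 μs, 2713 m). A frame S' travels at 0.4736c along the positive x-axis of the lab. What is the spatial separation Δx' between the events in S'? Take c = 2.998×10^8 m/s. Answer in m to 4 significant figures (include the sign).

Δx' ≈ 1073 m

γ = 1/√(1 − 0.4736²) = 1.13541
Δx' = γ(Δx − vΔt) = 1.13541 × (2713 m − 0.4736×(2.998×10^8 m/s)×12.45×10^-6 s)
= 1.13541 × (945.283 m) = 1073 m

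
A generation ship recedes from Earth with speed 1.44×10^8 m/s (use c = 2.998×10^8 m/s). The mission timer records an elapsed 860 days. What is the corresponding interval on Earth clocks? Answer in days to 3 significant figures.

Δt ≈ 981 days

β = v/c = 1.44×10^8 / 2.998×10^8 = 0.48032
γ = 1/√(1 − 0.48032²) = 1.1401
Time dilation: Δt = γτ₀ = 1.1401 × 860 days = 981 days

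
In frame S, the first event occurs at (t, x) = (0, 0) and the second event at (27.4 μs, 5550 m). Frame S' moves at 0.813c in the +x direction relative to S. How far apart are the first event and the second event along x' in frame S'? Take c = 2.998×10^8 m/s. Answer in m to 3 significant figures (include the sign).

Δx' ≈ -1940 m

γ = 1/√(1 − 0.813²) = 1.7174
Δx' = γ(Δx − vΔt) = 1.7174 × (5550 m − 0.813×(2.998×10^8 m/s)×27.4×10^-6 s)
= 1.7174 × (-1128.4 m) = -1940 m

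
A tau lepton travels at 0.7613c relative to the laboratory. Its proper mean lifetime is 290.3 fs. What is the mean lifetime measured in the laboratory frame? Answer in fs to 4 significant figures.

Δt ≈ 447.7 fs

γ = 1/√(1 − 0.7613²) = 1.54226
Time dilation: Δt = γτ₀ = 1.54226 × 290.3 fs = 447.7 fs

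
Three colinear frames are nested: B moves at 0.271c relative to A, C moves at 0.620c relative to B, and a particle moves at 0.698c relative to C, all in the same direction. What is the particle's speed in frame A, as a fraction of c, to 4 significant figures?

Compose boost 2: (0.620 + 0.271)/(1 + 0.620×0.271) = 0.8910/1.16802 = 0.762829
Compose boost 3: (0.698 + 0.762829)/(1 + 0.698×0.762829) = 1.46083/1.53245 = 0.9533

u ≈ 0.9533c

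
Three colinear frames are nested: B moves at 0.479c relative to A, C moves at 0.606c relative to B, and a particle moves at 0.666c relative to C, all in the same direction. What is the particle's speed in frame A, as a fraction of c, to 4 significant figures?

Compose boost 2: (0.606 + 0.479)/(1 + 0.606×0.479) = 1.085/1.29027 = 0.840907
Compose boost 3: (0.666 + 0.840907)/(1 + 0.666×0.840907) = 1.50691/1.56004 = 0.9659

u ≈ 0.9659c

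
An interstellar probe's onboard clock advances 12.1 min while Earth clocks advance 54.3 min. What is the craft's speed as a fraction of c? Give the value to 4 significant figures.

γ = Δt/τ₀ = 54.3/12.1 = 4.48760
β = √(1 − 1/γ²) = √(1 − 1/4.48760²) = 0.9749

β ≈ 0.9749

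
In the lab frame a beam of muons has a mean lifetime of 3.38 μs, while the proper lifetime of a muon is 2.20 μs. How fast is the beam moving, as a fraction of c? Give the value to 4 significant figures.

γ = Δt/τ₀ = 3.38/2.20 = 1.53636
β = √(1 − 1/γ²) = √(1 − 1/1.53636²) = 0.7592

β ≈ 0.7592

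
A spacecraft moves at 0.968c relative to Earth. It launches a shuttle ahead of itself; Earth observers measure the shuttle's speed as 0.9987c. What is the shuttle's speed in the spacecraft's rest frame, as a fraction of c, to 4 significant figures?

u' ≈ 0.9231c

Inverse velocity addition: u' = (u − v)/(1 − uv/c²)
= (0.9987 − 0.968)/(1 − 0.9987×0.968) = 0.03070/0.0332584 = 0.9231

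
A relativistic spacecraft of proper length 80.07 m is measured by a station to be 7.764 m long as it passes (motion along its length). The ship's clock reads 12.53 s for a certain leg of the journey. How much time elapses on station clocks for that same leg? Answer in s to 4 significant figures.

Δt ≈ 129.2 s

Length contraction ⇒ γ = L₀/L = 80.07/7.764 = 10.3130
Time dilation: Δt = γτ₀ = 10.3130 × 12.53 s = 129.2 s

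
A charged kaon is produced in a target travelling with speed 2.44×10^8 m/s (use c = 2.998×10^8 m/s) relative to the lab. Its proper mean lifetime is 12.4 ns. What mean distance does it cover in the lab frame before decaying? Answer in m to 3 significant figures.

d ≈ 5.21 m

β = v/c = 2.44×10^8 / 2.998×10^8 = 0.81388
γ = 1/√(1 − 0.81388²) = 1.7211
Dilated lifetime: Δt = γτ₀ = 1.7211 × 12.4 ns = 21.341 ns
d = vΔt = 0.81388c × 21.341 ns = 2.4400×10^8 m/s × 2.1341×10^-8 s = 5.21 m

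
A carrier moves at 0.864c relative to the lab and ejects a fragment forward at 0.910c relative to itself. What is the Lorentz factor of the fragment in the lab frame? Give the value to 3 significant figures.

u_lab = (0.910 + 0.864)/(1 + 0.910×0.864) = 1.774/1.78624 = 0.993148
γ = 1/√(1 − 0.993148²) = 8.56

γ ≈ 8.56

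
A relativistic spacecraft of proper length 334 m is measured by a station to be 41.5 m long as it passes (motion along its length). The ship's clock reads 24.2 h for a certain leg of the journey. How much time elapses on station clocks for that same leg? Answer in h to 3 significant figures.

Length contraction ⇒ γ = L₀/L = 334/41.5 = 8.0482
Time dilation: Δt = γτ₀ = 8.0482 × 24.2 h = 195 h

Δt ≈ 195 h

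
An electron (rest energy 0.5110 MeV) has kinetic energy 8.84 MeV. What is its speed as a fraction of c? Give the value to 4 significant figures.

β ≈ 0.9985

γ = 1 + K/(m₀c²) = 1 + 8.84/0.5110 = 18.2994
β = √(1 − 1/γ²) = 0.9985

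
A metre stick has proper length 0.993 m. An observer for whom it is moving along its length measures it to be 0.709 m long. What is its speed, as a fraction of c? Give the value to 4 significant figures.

β ≈ 0.7001

γ = L₀/L = 0.993/0.709 = 1.40056
β = √(1 − 1/γ²) = 0.7001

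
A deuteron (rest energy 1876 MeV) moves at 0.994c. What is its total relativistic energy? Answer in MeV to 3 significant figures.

E ≈ 17200 MeV

γ = 1/√(1 − 0.994²) = 9.1424
E = γm₀c² = 9.1424 × 1876 MeV = 17200 MeV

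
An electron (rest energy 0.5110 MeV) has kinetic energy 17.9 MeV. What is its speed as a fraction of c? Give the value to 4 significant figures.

β ≈ 0.9996

γ = 1 + K/(m₀c²) = 1 + 17.9/0.5110 = 36.0294
β = √(1 − 1/γ²) = 0.9996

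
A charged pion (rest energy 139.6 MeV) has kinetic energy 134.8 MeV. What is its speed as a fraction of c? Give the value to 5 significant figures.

β ≈ 0.86092

γ = 1 + K/(m₀c²) = 1 + 134.8/139.6 = 1.965616
β = √(1 − 1/γ²) = 0.86092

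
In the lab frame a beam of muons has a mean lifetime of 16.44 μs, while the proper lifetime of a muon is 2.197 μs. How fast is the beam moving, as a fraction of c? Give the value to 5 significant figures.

β ≈ 0.99103

γ = Δt/τ₀ = 16.44/2.197 = 7.482931
β = √(1 − 1/γ²) = √(1 − 1/7.482931²) = 0.99103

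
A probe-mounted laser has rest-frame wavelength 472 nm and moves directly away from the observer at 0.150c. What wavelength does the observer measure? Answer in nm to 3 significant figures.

Relativistic Doppler: λ_obs = λ_src √((1+β)/(1−β))
= 472 × √(1.1500/0.85000) = 472 × 1.1632 = 549 nm

λ_obs ≈ 549 nm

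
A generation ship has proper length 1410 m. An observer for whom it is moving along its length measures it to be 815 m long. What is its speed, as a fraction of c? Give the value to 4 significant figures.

β ≈ 0.8160

γ = L₀/L = 1410/815 = 1.73006
β = √(1 − 1/γ²) = 0.8160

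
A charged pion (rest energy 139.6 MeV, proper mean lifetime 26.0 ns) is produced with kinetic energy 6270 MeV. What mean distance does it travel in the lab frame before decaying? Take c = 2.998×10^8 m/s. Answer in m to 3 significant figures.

γ = 1 + K/(m₀c²) = 1 + 6270/139.6 = 45.914
β = √(1 − 1/γ²) = 0.99976
Dilated lifetime: γτ₀ = 45.914 × 26.0 ns = 1193.8 ns
d = βc·γτ₀ = 0.99976 × (2.998×10^8 m/s) × 1.1938×10^-6 s = 358 m

d ≈ 358 m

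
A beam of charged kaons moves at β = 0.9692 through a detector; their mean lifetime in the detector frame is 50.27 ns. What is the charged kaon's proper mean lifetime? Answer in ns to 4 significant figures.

τ₀ ≈ 12.38 ns

γ = 1/√(1 − 0.9692²) = 4.06050
Proper time: τ₀ = Δt/γ = 50.27/4.06050 = 12.38 ns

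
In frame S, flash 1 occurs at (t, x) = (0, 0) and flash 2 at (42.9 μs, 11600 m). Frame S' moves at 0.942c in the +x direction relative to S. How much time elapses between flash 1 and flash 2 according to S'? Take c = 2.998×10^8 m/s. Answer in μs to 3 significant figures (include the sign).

γ = 1/√(1 − 0.942²) = 2.9796
Δt' = γ(Δt − vΔx/c²) = 2.9796 × (42.9 μs − 0.942×11600 m / (2.998×10^8 m/s))
= 2.9796 × (6.4517 μs) = 19.2 μs

Δt' ≈ 19.2 μs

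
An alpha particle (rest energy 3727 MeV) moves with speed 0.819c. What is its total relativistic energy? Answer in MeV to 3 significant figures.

γ = 1/√(1 − 0.819²) = 1.7428
E = γm₀c² = 1.7428 × 3727 MeV = 6500 MeV

E ≈ 6500 MeV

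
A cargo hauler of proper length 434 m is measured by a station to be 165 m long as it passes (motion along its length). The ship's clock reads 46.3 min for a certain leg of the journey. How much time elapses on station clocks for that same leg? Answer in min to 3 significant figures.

Δt ≈ 122 min

Length contraction ⇒ γ = L₀/L = 434/165 = 2.6303
Time dilation: Δt = γτ₀ = 2.6303 × 46.3 min = 122 min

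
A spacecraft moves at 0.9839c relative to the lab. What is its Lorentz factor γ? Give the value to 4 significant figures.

γ = 1/√(1 − β²) = 1/√(1 − 0.9839²) = 1/√(0.0319408) = 5.595

γ ≈ 5.595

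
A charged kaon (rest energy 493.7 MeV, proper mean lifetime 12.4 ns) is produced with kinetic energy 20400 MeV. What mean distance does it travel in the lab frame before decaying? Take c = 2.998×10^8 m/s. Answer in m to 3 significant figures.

γ = 1 + K/(m₀c²) = 1 + 20400/493.7 = 42.321
β = √(1 − 1/γ²) = 0.99972
Dilated lifetime: γτ₀ = 42.321 × 12.4 ns = 524.78 ns
d = βc·γτ₀ = 0.99972 × (2.998×10^8 m/s) × 5.2478×10^-7 s = 157 m

d ≈ 157 m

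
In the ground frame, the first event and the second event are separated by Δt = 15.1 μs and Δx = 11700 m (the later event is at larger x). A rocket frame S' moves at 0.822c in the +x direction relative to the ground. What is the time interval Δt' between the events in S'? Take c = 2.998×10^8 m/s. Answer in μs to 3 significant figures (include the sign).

γ = 1/√(1 − 0.822²) = 1.7560
Δt' = γ(Δt − vΔx/c²) = 1.7560 × (15.1 μs − 0.822×11700 m / (2.998×10^8 m/s))
= 1.7560 × (-16.979 μs) = -29.8 μs

Δt' ≈ -29.8 μs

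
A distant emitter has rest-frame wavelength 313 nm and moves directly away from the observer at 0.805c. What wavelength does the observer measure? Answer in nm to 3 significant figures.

λ_obs ≈ 952 nm

Relativistic Doppler: λ_obs = λ_src √((1+β)/(1−β))
= 313 × √(1.8050/0.19500) = 313 × 3.0424 = 952 nm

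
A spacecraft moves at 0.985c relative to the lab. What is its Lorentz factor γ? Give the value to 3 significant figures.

γ ≈ 5.80

γ = 1/√(1 − β²) = 1/√(1 − 0.985²) = 1/√(0.029775) = 5.80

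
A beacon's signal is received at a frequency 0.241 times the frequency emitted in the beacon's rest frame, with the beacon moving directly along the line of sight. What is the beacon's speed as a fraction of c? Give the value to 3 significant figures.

β ≈ 0.890

f_obs/f_src = √((1−β)/(1+β)) = 0.241  ⇒  (1−β)/(1+β) = 0.058081
β = |1 − D²|/(1 + D²) = |1 − 0.058081|/(1 + 0.058081) = 0.890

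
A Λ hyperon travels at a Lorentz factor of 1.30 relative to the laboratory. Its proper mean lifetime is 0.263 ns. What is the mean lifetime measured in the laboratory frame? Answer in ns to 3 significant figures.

γ = 1.30 (given)
Time dilation: Δt = γτ₀ = 1.30 × 0.263 ns = 0.342 ns

Δt ≈ 0.342 ns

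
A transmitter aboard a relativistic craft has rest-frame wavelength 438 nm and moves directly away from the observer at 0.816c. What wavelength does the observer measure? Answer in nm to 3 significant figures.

λ_obs ≈ 1380 nm

Relativistic Doppler: λ_obs = λ_src √((1+β)/(1−β))
= 438 × √(1.8160/0.18400) = 438 × 3.1416 = 1380 nm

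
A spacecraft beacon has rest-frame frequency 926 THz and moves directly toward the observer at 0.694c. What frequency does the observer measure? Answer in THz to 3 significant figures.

f_obs ≈ 2180 THz

Relativistic Doppler: f_obs = f_src √((1+β)/(1−β))
= 926 × √(1.6940/0.30600) = 926 × 2.3529 = 2180 THz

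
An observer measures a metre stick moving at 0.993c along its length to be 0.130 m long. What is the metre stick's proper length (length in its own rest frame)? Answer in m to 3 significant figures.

γ = 1/√(1 − 0.993²) = 8.4664
L₀ = γL = 8.4664 × 0.130 = 1.10 m

L₀ ≈ 1.10 m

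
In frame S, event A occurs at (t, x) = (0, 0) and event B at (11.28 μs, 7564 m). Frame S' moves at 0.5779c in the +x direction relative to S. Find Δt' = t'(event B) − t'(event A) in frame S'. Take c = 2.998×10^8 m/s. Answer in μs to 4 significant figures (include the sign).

γ = 1/√(1 − 0.5779²) = 1.22533
Δt' = γ(Δt − vΔx/c²) = 1.22533 × (11.28 μs − 0.5779×7564 m / (2.998×10^8 m/s))
= 1.22533 × (-3.30051 μs) = -4.044 μs

Δt' ≈ -4.044 μs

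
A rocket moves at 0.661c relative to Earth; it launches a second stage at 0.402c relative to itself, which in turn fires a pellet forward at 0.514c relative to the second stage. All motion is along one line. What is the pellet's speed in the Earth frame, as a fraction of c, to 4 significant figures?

Compose boost 2: (0.402 + 0.661)/(1 + 0.402×0.661) = 1.063/1.26572 = 0.839837
Compose boost 3: (0.514 + 0.839837)/(1 + 0.514×0.839837) = 1.35384/1.43168 = 0.9456

u ≈ 0.9456c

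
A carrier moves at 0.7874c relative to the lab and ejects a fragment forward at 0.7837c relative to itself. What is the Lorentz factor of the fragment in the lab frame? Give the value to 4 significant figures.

u_lab = (0.7837 + 0.7874)/(1 + 0.7837×0.7874) = 1.5711/1.617085 = 0.9715628
γ = 1/√(1 − 0.9715628²) = 4.223

γ ≈ 4.223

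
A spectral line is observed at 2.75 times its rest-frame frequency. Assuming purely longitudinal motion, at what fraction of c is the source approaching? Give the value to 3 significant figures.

β ≈ 0.766

f_obs/f_src = √((1+β)/(1−β)) = 2.75  ⇒  (1+β)/(1−β) = 7.5625
β = |1 − D²|/(1 + D²) = |1 − 7.5625|/(1 + 7.5625) = 0.766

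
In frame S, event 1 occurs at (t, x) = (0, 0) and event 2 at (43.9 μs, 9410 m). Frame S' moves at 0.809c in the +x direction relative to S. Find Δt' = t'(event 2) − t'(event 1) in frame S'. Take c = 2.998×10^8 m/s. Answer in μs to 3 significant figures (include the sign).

γ = 1/√(1 − 0.809²) = 1.7012
Δt' = γ(Δt − vΔx/c²) = 1.7012 × (43.9 μs − 0.809×9410 m / (2.998×10^8 m/s))
= 1.7012 × (18.507 μs) = 31.5 μs

Δt' ≈ 31.5 μs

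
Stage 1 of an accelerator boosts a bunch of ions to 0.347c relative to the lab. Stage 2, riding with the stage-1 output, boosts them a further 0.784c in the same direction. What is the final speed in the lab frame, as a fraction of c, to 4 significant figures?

Compose boost 2: (0.784 + 0.347)/(1 + 0.784×0.347) = 1.131/1.27205 = 0.8891

u ≈ 0.8891c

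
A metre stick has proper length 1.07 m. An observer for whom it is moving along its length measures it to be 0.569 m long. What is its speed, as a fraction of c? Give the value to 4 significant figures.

γ = L₀/L = 1.07/0.569 = 1.88049
β = √(1 − 1/γ²) = 0.8469

β ≈ 0.8469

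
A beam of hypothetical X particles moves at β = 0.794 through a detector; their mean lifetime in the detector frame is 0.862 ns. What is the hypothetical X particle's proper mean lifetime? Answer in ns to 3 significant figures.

γ = 1/√(1 − 0.794²) = 1.6450
Proper time: τ₀ = Δt/γ = 0.862/1.6450 = 0.524 ns

τ₀ ≈ 0.524 ns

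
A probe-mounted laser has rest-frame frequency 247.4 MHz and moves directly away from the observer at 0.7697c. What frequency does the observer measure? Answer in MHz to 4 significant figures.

f_obs ≈ 89.25 MHz

Relativistic Doppler: f_obs = f_src √((1−β)/(1+β))
= 247.4 × √(0.230300/1.76970) = 247.4 × 0.360742 = 89.25 MHz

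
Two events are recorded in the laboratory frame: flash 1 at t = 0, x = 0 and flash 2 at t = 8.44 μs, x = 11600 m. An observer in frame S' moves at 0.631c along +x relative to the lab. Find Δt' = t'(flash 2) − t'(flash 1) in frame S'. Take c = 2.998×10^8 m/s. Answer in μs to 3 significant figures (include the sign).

γ = 1/√(1 − 0.631²) = 1.2890
Δt' = γ(Δt − vΔx/c²) = 1.2890 × (8.44 μs − 0.631×11600 m / (2.998×10^8 m/s))
= 1.2890 × (-15.975 μs) = -20.6 μs

Δt' ≈ -20.6 μs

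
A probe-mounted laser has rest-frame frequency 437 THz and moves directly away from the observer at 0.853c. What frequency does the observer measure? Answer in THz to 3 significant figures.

f_obs ≈ 123 THz

Relativistic Doppler: f_obs = f_src √((1−β)/(1+β))
= 437 × √(0.14700/1.8530) = 437 × 0.28166 = 123 THz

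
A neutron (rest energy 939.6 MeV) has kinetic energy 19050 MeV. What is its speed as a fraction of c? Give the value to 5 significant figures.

γ = 1 + K/(m₀c²) = 1 + 19050/939.6 = 21.27458
β = √(1 − 1/γ²) = 0.99889

β ≈ 0.99889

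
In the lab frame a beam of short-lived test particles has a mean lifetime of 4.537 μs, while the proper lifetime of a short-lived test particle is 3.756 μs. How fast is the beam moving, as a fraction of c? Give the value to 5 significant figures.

β ≈ 0.56094

γ = Δt/τ₀ = 4.537/3.756 = 1.207934
β = √(1 − 1/γ²) = √(1 − 1/1.207934²) = 0.56094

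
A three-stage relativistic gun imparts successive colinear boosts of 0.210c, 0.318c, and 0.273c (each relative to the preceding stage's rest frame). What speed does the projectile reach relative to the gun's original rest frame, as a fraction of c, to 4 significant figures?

u ≈ 0.6765c

Compose boost 2: (0.318 + 0.210)/(1 + 0.318×0.210) = 0.5280/1.06678 = 0.494947
Compose boost 3: (0.273 + 0.494947)/(1 + 0.273×0.494947) = 0.767947/1.13512 = 0.6765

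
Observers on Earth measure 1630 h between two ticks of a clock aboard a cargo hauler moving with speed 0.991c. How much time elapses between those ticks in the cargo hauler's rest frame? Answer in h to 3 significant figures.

τ₀ ≈ 218 h

γ = 1/√(1 − 0.991²) = 7.4704
Proper time: τ₀ = Δt/γ = 1630/7.4704 = 218 h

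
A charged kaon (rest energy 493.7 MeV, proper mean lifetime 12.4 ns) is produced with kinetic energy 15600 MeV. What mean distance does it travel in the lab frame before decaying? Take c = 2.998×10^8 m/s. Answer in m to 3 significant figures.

d ≈ 121 m

γ = 1 + K/(m₀c²) = 1 + 15600/493.7 = 32.598
β = √(1 − 1/γ²) = 0.99953
Dilated lifetime: γτ₀ = 32.598 × 12.4 ns = 404.22 ns
d = βc·γτ₀ = 0.99953 × (2.998×10^8 m/s) × 4.0422×10^-7 s = 121 m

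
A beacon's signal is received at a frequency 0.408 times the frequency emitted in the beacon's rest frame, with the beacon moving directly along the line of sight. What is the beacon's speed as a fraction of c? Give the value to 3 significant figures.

β ≈ 0.715

f_obs/f_src = √((1−β)/(1+β)) = 0.408  ⇒  (1−β)/(1+β) = 0.16646
β = |1 − D²|/(1 + D²) = |1 − 0.16646|/(1 + 0.16646) = 0.715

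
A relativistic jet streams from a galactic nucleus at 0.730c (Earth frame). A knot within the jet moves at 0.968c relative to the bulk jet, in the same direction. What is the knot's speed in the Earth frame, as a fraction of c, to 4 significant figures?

Relativistic velocity addition: u = (u' + v)/(1 + u'v/c²)
= (0.968 + 0.730)/(1 + 0.968×0.730) = 1.698/1.70664 = 0.9949

u ≈ 0.9949c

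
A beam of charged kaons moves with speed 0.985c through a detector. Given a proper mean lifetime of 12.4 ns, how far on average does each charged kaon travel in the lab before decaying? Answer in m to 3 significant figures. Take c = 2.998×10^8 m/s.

γ = 1/√(1 − 0.985²) = 5.7953
Dilated lifetime: Δt = γτ₀ = 5.7953 × 12.4 ns = 71.861 ns
d = vΔt = 0.985c × 71.861 ns = 2.9530×10^8 m/s × 7.1861×10^-8 s = 21.2 m

d ≈ 21.2 m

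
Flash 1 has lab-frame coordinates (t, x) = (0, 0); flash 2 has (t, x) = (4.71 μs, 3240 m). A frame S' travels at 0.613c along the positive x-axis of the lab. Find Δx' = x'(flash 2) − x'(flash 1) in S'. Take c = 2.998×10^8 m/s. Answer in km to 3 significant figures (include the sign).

Δx' ≈ 3.01 km

γ = 1/√(1 − 0.613²) = 1.2657
Δx' = γ(Δx − vΔt) = 1.2657 × (3240 m − 0.613×(2.998×10^8 m/s)×4.71×10^-6 s)
= 1.2657 × (2374.4 m) = 3.01 km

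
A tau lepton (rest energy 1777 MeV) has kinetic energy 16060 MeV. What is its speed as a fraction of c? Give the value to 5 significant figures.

γ = 1 + K/(m₀c²) = 1 + 16060/1777 = 10.03770
β = √(1 − 1/γ²) = 0.99503

β ≈ 0.99503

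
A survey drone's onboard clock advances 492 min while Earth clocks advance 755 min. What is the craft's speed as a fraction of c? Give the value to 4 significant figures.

γ = Δt/τ₀ = 755/492 = 1.53455
β = √(1 − 1/γ²) = √(1 − 1/1.53455²) = 0.7585

β ≈ 0.7585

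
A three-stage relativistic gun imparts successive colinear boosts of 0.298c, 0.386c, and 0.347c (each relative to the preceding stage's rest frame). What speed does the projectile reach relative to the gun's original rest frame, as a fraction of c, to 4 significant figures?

Compose boost 2: (0.386 + 0.298)/(1 + 0.386×0.298) = 0.6840/1.11503 = 0.613438
Compose boost 3: (0.347 + 0.613438)/(1 + 0.347×0.613438) = 0.960438/1.21286 = 0.7919

u ≈ 0.7919c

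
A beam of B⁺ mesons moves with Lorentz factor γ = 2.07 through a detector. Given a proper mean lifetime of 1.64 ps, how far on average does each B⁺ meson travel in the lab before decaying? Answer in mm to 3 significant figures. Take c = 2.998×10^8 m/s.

d ≈ 0.891 mm

β = √(1 − 1/γ²) = √(1 − 1/2.07²) = 0.87557
Dilated lifetime: Δt = γτ₀ = 2.07 × 1.64 ps = 3.3948 ps
d = vΔt = 0.87557c × 3.3948 ps = 2.6250×10^8 m/s × 3.3948×10^-12 s = 0.891 mm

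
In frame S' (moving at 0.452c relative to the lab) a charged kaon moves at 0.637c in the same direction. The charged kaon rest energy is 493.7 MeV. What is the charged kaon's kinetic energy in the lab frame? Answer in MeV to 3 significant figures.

u_lab = (0.637 + 0.452)/(1 + 0.637×0.452) = 0.845547
γ = 1/√(1 − 0.845547²) = 1.8730
K = (γ − 1)m₀c² = (1.8730 − 1) × 493.7 = 0.87301 × 493.7 = 431 MeV

K ≈ 431 MeV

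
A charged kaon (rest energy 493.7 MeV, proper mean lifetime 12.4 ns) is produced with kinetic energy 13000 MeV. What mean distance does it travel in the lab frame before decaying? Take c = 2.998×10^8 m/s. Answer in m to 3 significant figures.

d ≈ 102 m

γ = 1 + K/(m₀c²) = 1 + 13000/493.7 = 27.332
β = √(1 − 1/γ²) = 0.99933
Dilated lifetime: γτ₀ = 27.332 × 12.4 ns = 338.91 ns
d = βc·γτ₀ = 0.99933 × (2.998×10^8 m/s) × 3.3891×10^-7 s = 102 m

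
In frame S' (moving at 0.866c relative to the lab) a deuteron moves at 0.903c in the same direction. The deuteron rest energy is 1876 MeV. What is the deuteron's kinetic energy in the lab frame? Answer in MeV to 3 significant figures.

u_lab = (0.903 + 0.866)/(1 + 0.903×0.866) = 0.992706
γ = 1/√(1 − 0.992706²) = 8.2946
K = (γ − 1)m₀c² = (8.2946 − 1) × 1876 = 7.2946 × 1876 = 13700 MeV

K ≈ 13700 MeV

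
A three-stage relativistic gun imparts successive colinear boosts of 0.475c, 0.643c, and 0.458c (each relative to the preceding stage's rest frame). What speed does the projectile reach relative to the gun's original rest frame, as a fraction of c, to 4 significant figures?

Compose boost 2: (0.643 + 0.475)/(1 + 0.643×0.475) = 1.118/1.30543 = 0.856426
Compose boost 3: (0.458 + 0.856426)/(1 + 0.458×0.856426) = 1.31443/1.39224 = 0.9441

u ≈ 0.9441c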